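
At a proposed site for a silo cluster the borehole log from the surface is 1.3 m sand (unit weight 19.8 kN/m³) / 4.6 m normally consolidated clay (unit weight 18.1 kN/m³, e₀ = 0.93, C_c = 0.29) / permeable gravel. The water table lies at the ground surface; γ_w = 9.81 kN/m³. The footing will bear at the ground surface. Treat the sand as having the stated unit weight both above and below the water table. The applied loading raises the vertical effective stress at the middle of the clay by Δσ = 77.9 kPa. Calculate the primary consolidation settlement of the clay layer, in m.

S_c ≈ 0.37 m

Mid-depth of clay below the ground surface: z = 1.3 + 4.6/2 = 3.6 m.
Total vertical stress at mid-clay: σ_v = 19.8×1.3 + 18.1×2.3 = 67.37 kPa.
Pore pressure: u = 9.81×(3.6 − 0) = 35.316 kPa.
Initial effective stress: σ'_0 = σ_v − u = 67.37 − 35.316 = 32.054 kPa.
Final effective stress: σ'_f = σ'_0 + Δσ = 32.054 + 77.9 = 109.95 kPa.
Normally consolidated clay, so the full stress increment lies on the virgin compression line:
S_c = C_c·H/(1+e₀)·log₁₀(σ'_f/σ'_0) = 0.29×4.6/(1+0.93)×log₁₀(109.95/32.054)
    = 0.69119 × 0.53531 = 0.37 m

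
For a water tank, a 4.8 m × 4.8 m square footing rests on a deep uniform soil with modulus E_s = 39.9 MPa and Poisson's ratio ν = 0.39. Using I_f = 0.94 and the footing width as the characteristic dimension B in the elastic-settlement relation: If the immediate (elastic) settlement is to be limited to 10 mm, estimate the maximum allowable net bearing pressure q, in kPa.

q ≈ 104 kPa

E_s = 39.9 MPa = 39900 kPa.
S_e = q·B·(1−ν²)/E_s · I_f  ⇒  q = S_e·E_s / (B·(1−ν²)·I_f).
q = 0.01 × 39900 / (4.8 × 0.8479 × 0.94) = 104.3 kPa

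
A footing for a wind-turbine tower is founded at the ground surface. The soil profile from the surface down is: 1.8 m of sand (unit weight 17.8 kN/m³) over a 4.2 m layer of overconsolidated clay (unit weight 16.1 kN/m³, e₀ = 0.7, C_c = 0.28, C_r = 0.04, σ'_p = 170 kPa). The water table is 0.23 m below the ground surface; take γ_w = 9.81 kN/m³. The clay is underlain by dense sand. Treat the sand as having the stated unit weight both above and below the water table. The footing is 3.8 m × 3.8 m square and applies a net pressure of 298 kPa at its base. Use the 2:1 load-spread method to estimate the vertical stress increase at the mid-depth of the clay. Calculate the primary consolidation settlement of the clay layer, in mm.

S_c ≈ 52.9 mm

Mid-depth of clay below the ground surface: z = 1.8 + 4.2/2 = 3.9 m.
Total vertical stress at mid-clay: σ_v = 17.8×1.8 + 16.1×2.1 = 65.85 kPa.
Pore pressure: u = 9.81×(3.9 − 0.23) = 36.003 kPa.
Initial effective stress: σ'_0 = σ_v − u = 65.85 − 36.003 = 29.847 kPa.
Stress increase at mid-clay by the 2:1 spreading method:
Δσ = qBL/((B+z)(L+z)) = 298×3.8×3.8/((3.8+3.9)(3.8+3.9)) = 72.578 kPa
Final effective stress: σ'_f = 29.847 + 72.578 = 102.43 kPa.
σ'_f = 102.43 ≤ σ'_p = 170 kPa, so the clay remains overconsolidated and only the recompression index applies:
S_c = C_r·H/(1+e₀)·log₁₀(σ'_f/σ'_0) = 0.04×4.2/1.7×log₁₀(102.43/29.847)
    = 0.098824 × 0.53553 = 0.05292 m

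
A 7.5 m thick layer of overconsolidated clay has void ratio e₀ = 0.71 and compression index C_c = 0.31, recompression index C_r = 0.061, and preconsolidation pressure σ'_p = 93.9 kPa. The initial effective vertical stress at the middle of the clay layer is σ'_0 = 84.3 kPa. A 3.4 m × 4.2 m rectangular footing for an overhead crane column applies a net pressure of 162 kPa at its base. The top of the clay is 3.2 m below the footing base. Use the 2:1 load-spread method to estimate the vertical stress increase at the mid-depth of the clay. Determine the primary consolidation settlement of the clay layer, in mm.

Mid-depth of clay below the footing base: z = 3.2 + 7.5/2 = 6.95 m.
Stress increase at mid-clay by the 2:1 spreading method:
Δσ = qBL/((B+z)(L+z)) = 162×3.4×4.2/((3.4+6.95)(4.2+6.95)) = 20.046 kPa
Final effective stress: σ'_f = 84.3 + 20.046 = 104.35 kPa.
σ'_f = 104.35 > σ'_p = 93.9 kPa, so the stress path crosses the preconsolidation pressure — recompression up to σ'_p, then virgin compression beyond:
S_c = H/(1+e₀)·[C_r·log₁₀(σ'_p/σ'_0) + C_c·log₁₀(σ'_f/σ'_p)]
    = 7.5/1.71 × [0.061×log₁₀(93.9/84.3) + 0.31×log₁₀(104.35/93.9)]
    = 4.386 × [0.0028571 + 0.014206] = 0.07484 m

S_c ≈ 74.8 mm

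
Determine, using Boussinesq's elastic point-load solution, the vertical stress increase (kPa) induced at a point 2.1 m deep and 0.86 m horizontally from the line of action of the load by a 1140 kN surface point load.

Δσ_z ≈ 83.8 kPa

Boussinesq vertical stress below a point load on an elastic half-space:
Δσ_z = 3P/(2πz²) · [1 + (r/z)²]^(−5/2)
r/z = 0.86/2.1 = 0.40952; [1+(r/z)²]^(−5/2) = 0.67868.
Δσ_z = 3×1140/(2π×2.1²) × 0.67868 = 123.43 × 0.67868 = 83.77 kPa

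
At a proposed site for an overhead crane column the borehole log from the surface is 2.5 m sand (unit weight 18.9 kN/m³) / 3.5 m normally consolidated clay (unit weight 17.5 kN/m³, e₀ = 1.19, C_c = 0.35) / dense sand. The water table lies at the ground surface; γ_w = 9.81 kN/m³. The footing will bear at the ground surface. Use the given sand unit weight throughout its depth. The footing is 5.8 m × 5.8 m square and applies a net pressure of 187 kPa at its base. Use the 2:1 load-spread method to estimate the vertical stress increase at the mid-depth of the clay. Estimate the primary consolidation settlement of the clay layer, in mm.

S_c ≈ 243 mm

Mid-depth of clay below the ground surface: z = 2.5 + 3.5/2 = 4.25 m.
Total vertical stress at mid-clay: σ_v = 18.9×2.5 + 17.5×1.75 = 77.875 kPa.
Pore pressure: u = 9.81×(4.25 − 0) = 41.693 kPa.
Initial effective stress: σ'_0 = σ_v − u = 77.875 − 41.693 = 36.182 kPa.
Stress increase at mid-clay by the 2:1 spreading method:
Δσ = qBL/((B+z)(L+z)) = 187×5.8×5.8/((5.8+4.25)(5.8+4.25)) = 62.282 kPa
Final effective stress: σ'_f = σ'_0 + Δσ = 36.182 + 62.282 = 98.464 kPa.
Normally consolidated clay, so the full stress increment lies on the virgin compression line:
S_c = C_c·H/(1+e₀)·log₁₀(σ'_f/σ'_0) = 0.35×3.5/(1+1.19)×log₁₀(98.464/36.182)
    = 0.55936 × 0.43478 = 0.2432 m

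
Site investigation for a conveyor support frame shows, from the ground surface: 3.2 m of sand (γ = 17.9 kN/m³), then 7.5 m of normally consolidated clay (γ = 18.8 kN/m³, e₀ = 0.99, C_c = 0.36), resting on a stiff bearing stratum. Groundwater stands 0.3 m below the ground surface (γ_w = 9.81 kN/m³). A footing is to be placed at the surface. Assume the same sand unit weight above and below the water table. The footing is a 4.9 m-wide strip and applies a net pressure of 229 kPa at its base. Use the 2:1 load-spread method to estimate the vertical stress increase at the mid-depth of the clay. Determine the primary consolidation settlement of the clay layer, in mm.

S_c ≈ 543 mm

Mid-depth of clay below the ground surface: z = 3.2 + 7.5/2 = 6.95 m.
Total vertical stress at mid-clay: σ_v = 17.9×3.2 + 18.8×3.75 = 127.78 kPa.
Pore pressure: u = 9.81×(6.95 − 0.3) = 65.237 kPa.
Initial effective stress: σ'_0 = σ_v − u = 127.78 − 65.237 = 62.543 kPa.
Stress increase at mid-clay by the 2:1 spreading method:
Δσ = qB/(B+z) = 229×4.9/(4.9+6.95) = 94.692 kPa
Final effective stress: σ'_f = σ'_0 + Δσ = 62.543 + 94.692 = 157.23 kPa.
Normally consolidated clay, so the full stress increment lies on the virgin compression line:
S_c = C_c·H/(1+e₀)·log₁₀(σ'_f/σ'_0) = 0.36×7.5/(1+0.99)×log₁₀(157.23/62.543)
    = 1.3568 × 0.40036 = 0.5432 m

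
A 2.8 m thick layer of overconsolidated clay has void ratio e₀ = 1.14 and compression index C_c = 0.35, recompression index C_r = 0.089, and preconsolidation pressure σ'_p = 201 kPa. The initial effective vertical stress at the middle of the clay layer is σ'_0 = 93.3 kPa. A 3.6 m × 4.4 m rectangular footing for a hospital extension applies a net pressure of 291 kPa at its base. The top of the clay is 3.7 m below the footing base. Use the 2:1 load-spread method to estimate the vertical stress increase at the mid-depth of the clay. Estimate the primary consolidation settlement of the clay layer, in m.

S_c ≈ 0.0237 m

Mid-depth of clay below the footing base: z = 3.7 + 2.8/2 = 5.1 m.
Stress increase at mid-clay by the 2:1 spreading method:
Δσ = qBL/((B+z)(L+z)) = 291×3.6×4.4/((3.6+5.1)(4.4+5.1)) = 55.771 kPa
Final effective stress: σ'_f = 93.3 + 55.771 = 149.07 kPa.
σ'_f = 149.07 ≤ σ'_p = 201 kPa, so the clay remains overconsolidated and only the recompression index applies:
S_c = C_r·H/(1+e₀)·log₁₀(σ'_f/σ'_0) = 0.089×2.8/2.14×log₁₀(149.07/93.3)
    = 0.11645 × 0.20351 = 0.0237 m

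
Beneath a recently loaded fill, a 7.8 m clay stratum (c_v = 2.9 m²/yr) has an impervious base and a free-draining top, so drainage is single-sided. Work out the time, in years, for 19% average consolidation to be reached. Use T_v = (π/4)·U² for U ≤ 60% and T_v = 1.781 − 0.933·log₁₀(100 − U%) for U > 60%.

t ≈ 0.595 years

Drainage path length: H_d = H = 7.8 m (single drainage).
U ≤ 60%: T_v = (π/4)·U² = (π/4)×0.19² = 0.028353.
t = T_v·H_d²/c_v = 0.028353×7.8²/2.9 = 0.5948 years.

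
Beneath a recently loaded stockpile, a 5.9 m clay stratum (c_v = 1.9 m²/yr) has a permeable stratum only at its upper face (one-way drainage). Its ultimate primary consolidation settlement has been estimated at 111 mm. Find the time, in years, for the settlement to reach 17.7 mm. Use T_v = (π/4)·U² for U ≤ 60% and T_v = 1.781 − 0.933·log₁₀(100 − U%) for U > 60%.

t ≈ 0.366 years

Drainage path length: H_d = H = 5.9 m (single drainage).
U = S(t)/S_ult = 17.7/111 = 0.1595.
U ≤ 60%: T_v = (π/4)·U² = (π/4)×0.15946² = 0.019971.
t = T_v·H_d²/c_v = 0.019971×5.9²/1.9 = 0.3659 years.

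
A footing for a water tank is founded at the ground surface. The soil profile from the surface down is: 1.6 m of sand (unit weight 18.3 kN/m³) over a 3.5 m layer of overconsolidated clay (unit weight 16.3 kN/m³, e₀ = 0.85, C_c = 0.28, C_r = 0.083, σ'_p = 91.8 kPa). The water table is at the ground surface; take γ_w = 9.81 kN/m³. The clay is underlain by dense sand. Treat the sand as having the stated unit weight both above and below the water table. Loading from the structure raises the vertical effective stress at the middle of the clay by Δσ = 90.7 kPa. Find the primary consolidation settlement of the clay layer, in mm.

S_c ≈ 142 mm

Mid-depth of clay below the ground surface: z = 1.6 + 3.5/2 = 3.35 m.
Total vertical stress at mid-clay: σ_v = 18.3×1.6 + 16.3×1.75 = 57.805 kPa.
Pore pressure: u = 9.81×(3.35 − 0) = 32.864 kPa.
Initial effective stress: σ'_0 = σ_v − u = 57.805 − 32.864 = 24.941 kPa.
Final effective stress: σ'_f = 24.941 + 90.7 = 115.64 kPa.
σ'_f = 115.64 > σ'_p = 91.8 kPa, so the stress path crosses the preconsolidation pressure — recompression up to σ'_p, then virgin compression beyond:
S_c = H/(1+e₀)·[C_r·log₁₀(σ'_p/σ'_0) + C_c·log₁₀(σ'_f/σ'_p)]
    = 3.5/1.85 × [0.083×log₁₀(91.8/24.941) + 0.28×log₁₀(115.64/91.8)]
    = 1.8919 × [0.046972 + 0.028074] = 0.142 m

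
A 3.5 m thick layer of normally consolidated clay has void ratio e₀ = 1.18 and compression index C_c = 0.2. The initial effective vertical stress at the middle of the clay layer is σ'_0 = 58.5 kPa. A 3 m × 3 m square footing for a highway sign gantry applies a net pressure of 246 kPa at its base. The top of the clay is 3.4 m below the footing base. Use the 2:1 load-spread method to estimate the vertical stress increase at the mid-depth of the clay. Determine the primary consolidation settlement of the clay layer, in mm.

S_c ≈ 62.9 mm

Mid-depth of clay below the footing base: z = 3.4 + 3.5/2 = 5.15 m.
Stress increase at mid-clay by the 2:1 spreading method:
Δσ = qBL/((B+z)(L+z)) = 246×3×3/((3+5.15)(3+5.15)) = 33.332 kPa
Final effective stress: σ'_f = σ'_0 + Δσ = 58.5 + 33.332 = 91.832 kPa.
Normally consolidated clay, so the full stress increment lies on the virgin compression line:
S_c = C_c·H/(1+e₀)·log₁₀(σ'_f/σ'_0) = 0.2×3.5/(1+1.18)×log₁₀(91.832/58.5)
    = 0.3211 × 0.19584 = 0.06288 m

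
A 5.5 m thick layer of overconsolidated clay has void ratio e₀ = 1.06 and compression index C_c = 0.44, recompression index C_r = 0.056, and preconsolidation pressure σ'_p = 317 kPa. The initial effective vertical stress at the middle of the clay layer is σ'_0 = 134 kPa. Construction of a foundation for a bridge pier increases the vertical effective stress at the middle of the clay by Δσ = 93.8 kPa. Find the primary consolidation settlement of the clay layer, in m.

Final effective stress: σ'_f = 134 + 93.8 = 227.8 kPa.
σ'_f = 227.8 ≤ σ'_p = 317 kPa, so the clay remains overconsolidated and only the recompression index applies:
S_c = C_r·H/(1+e₀)·log₁₀(σ'_f/σ'_0) = 0.056×5.5/2.06×log₁₀(227.8/134)
    = 0.14951 × 0.23045 = 0.03446 m

S_c ≈ 0.0345 m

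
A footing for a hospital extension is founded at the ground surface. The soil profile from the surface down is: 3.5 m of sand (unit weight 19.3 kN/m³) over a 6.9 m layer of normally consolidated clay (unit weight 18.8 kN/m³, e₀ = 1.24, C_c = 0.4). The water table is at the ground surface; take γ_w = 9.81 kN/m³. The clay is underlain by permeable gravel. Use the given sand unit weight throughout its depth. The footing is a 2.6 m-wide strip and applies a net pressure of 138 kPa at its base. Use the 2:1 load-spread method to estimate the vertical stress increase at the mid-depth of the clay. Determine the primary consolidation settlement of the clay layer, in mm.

S_c ≈ 246 mm

Mid-depth of clay below the ground surface: z = 3.5 + 6.9/2 = 6.95 m.
Total vertical stress at mid-clay: σ_v = 19.3×3.5 + 18.8×3.45 = 132.41 kPa.
Pore pressure: u = 9.81×(6.95 − 0) = 68.18 kPa.
Initial effective stress: σ'_0 = σ_v − u = 132.41 − 68.18 = 64.23 kPa.
Stress increase at mid-clay by the 2:1 spreading method:
Δσ = qB/(B+z) = 138×2.6/(2.6+6.95) = 37.571 kPa
Final effective stress: σ'_f = σ'_0 + Δσ = 64.23 + 37.571 = 101.8 kPa.
Normally consolidated clay, so the full stress increment lies on the virgin compression line:
S_c = C_c·H/(1+e₀)·log₁₀(σ'_f/σ'_0) = 0.4×6.9/(1+1.24)×log₁₀(101.8/64.23)
    = 1.2321 × 0.20001 = 0.2464 m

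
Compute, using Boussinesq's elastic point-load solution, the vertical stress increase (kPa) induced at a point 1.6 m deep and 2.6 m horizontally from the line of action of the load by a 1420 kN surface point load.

Δσ_z ≈ 10.5 kPa

Boussinesq vertical stress below a point load on an elastic half-space:
Δσ_z = 3P/(2πz²) · [1 + (r/z)²]^(−5/2)
r/z = 2.6/1.6 = 1.625; [1+(r/z)²]^(−5/2) = 0.039542.
Δσ_z = 3×1420/(2π×1.6²) × 0.039542 = 264.84 × 0.039542 = 10.47 kPa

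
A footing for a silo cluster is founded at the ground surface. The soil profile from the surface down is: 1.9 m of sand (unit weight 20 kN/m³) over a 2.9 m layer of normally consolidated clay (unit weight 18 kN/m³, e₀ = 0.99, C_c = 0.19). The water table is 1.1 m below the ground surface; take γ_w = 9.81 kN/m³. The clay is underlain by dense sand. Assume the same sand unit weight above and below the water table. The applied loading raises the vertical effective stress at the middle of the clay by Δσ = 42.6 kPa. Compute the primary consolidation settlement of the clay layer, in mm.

Mid-depth of clay below the ground surface: z = 1.9 + 2.9/2 = 3.35 m.
Total vertical stress at mid-clay: σ_v = 20×1.9 + 18×1.45 = 64.1 kPa.
Pore pressure: u = 9.81×(3.35 − 1.1) = 22.073 kPa.
Initial effective stress: σ'_0 = σ_v − u = 64.1 − 22.073 = 42.027 kPa.
Final effective stress: σ'_f = σ'_0 + Δσ = 42.027 + 42.6 = 84.627 kPa.
Normally consolidated clay, so the full stress increment lies on the virgin compression line:
S_c = C_c·H/(1+e₀)·log₁₀(σ'_f/σ'_0) = 0.19×2.9/(1+0.99)×log₁₀(84.627/42.027)
    = 0.27688 × 0.30398 = 0.08417 m

S_c ≈ 84.2 mm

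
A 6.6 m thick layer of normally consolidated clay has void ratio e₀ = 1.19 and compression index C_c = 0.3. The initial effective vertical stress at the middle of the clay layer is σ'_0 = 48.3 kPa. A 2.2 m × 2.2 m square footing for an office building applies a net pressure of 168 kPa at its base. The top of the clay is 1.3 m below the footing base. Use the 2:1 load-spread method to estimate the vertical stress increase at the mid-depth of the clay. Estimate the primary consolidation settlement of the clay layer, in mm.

S_c ≈ 122 mm

Mid-depth of clay below the footing base: z = 1.3 + 6.6/2 = 4.6 m.
Stress increase at mid-clay by the 2:1 spreading method:
Δσ = qBL/((B+z)(L+z)) = 168×2.2×2.2/((2.2+4.6)(2.2+4.6)) = 17.585 kPa
Final effective stress: σ'_f = σ'_0 + Δσ = 48.3 + 17.585 = 65.885 kPa.
Normally consolidated clay, so the full stress increment lies on the virgin compression line:
S_c = C_c·H/(1+e₀)·log₁₀(σ'_f/σ'_0) = 0.3×6.6/(1+1.19)×log₁₀(65.885/48.3)
    = 0.90411 × 0.13484 = 0.1219 m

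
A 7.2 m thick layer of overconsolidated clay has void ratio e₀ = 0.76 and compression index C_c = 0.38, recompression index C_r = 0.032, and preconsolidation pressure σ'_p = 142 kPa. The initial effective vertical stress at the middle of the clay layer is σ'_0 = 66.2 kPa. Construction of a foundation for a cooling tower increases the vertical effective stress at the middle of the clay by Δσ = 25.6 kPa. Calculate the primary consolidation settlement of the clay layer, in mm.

Final effective stress: σ'_f = 66.2 + 25.6 = 91.8 kPa.
σ'_f = 91.8 ≤ σ'_p = 142 kPa, so the clay remains overconsolidated and only the recompression index applies:
S_c = C_r·H/(1+e₀)·log₁₀(σ'_f/σ'_0) = 0.032×7.2/1.76×log₁₀(91.8/66.2)
    = 0.13091 × 0.14198 = 0.01859 m

S_c ≈ 18.6 mm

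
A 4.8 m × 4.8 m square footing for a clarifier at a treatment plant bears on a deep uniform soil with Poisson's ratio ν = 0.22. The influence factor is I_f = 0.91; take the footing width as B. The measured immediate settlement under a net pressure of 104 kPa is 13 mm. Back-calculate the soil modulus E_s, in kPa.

E_s ≈ 33300 kPa

S_e = q·B·(1−ν²)/E_s · I_f  ⇒  E_s = q·B·(1−ν²)·I_f / S_e.
E_s = 104 × 4.8 × 0.9516 × 0.91 / 0.013 = 33250 kPa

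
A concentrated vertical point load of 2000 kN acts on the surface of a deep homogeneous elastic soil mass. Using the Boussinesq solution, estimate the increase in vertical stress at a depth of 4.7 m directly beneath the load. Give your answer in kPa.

Boussinesq vertical stress below a point load on an elastic half-space:
Δσ_z = 3P/(2πz²) · [1 + (r/z)²]^(−5/2)
r/z = 0/4.7 = 0; [1+(r/z)²]^(−5/2) = 1.
Δσ_z = 3×2000/(2π×4.7²) × 1 = 43.229 × 1 = 43.23 kPa

Δσ_z ≈ 43.2 kPa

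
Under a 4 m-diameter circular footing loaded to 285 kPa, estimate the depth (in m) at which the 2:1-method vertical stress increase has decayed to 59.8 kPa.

2:1 spreading — at depth z the loaded area has grown by z in each plan dimension:
qD²/(D+z)² = Δσ_z ⇒ z = D(√(q/Δσ_z) − 1) = 4×(√(285/59.8) − 1) = 4.732 m

z ≈ 4.73 m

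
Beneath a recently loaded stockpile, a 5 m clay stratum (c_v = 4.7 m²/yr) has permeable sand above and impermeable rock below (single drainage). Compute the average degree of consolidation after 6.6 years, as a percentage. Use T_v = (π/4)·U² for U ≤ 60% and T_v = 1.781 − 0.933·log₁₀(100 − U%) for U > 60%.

Drainage path length: H_d = H = 5 m (single drainage).
T_v = c_v·t/H_d² = 4.7×6.6/5² = 1.2408.
T_v = 1.2408 corresponds to the U > 60% branch:
U = 1 − 10^((1.781 − T_v)/0.933)/100 = 0.9621

U ≈ 96.2 %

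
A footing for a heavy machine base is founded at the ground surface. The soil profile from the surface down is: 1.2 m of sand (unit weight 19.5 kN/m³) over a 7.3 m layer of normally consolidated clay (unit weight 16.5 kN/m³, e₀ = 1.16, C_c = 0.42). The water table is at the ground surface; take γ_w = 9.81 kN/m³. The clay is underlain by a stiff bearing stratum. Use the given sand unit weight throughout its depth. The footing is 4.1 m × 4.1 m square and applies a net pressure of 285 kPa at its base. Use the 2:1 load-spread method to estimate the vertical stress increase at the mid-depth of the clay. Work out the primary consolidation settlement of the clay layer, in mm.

S_c ≈ 603 mm

Mid-depth of clay below the ground surface: z = 1.2 + 7.3/2 = 4.85 m.
Total vertical stress at mid-clay: σ_v = 19.5×1.2 + 16.5×3.65 = 83.625 kPa.
Pore pressure: u = 9.81×(4.85 − 0) = 47.578 kPa.
Initial effective stress: σ'_0 = σ_v − u = 83.625 − 47.578 = 36.047 kPa.
Stress increase at mid-clay by the 2:1 spreading method:
Δσ = qBL/((B+z)(L+z)) = 285×4.1×4.1/((4.1+4.85)(4.1+4.85)) = 59.809 kPa
Final effective stress: σ'_f = σ'_0 + Δσ = 36.047 + 59.809 = 95.856 kPa.
Normally consolidated clay, so the full stress increment lies on the virgin compression line:
S_c = C_c·H/(1+e₀)·log₁₀(σ'_f/σ'_0) = 0.42×7.3/(1+1.16)×log₁₀(95.856/36.047)
    = 1.4194 × 0.42475 = 0.6029 m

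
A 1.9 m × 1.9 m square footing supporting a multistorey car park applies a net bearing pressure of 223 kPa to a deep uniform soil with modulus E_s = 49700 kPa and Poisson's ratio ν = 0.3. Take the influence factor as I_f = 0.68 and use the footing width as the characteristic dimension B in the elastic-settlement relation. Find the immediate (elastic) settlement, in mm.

Immediate (elastic) settlement: S_e = q·B·(1−ν²)/E_s · I_f.
S_e = 223 × 1.9 × (1 − 0.3²) / 49700 × 0.68
    = 223 × 1.9 × 0.91 / 49700 × 0.68
    = 0.005275 m = 5.275 mm

S_e ≈ 5.28 mm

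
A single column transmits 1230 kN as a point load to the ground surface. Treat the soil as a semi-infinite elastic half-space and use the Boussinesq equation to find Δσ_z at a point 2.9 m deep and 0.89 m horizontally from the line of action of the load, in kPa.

Δσ_z ≈ 55.8 kPa

Boussinesq vertical stress below a point load on an elastic half-space:
Δσ_z = 3P/(2πz²) · [1 + (r/z)²]^(−5/2)
r/z = 0.89/2.9 = 0.3069; [1+(r/z)²]^(−5/2) = 0.7985.
Δσ_z = 3×1230/(2π×2.9²) × 0.7985 = 69.831 × 0.7985 = 55.76 kPa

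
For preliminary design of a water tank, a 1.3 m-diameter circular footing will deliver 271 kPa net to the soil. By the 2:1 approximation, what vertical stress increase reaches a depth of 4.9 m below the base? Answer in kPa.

Δσ_z ≈ 11.9 kPa

By the 2:1 method the load spreads at 1 horizontal : 2 vertical, so at depth z the loaded area has grown by z in each plan dimension:
Δσ ≈ qD²/(D+z)² = 271×1.3²/(1.3+4.9)² = 11.914 kPa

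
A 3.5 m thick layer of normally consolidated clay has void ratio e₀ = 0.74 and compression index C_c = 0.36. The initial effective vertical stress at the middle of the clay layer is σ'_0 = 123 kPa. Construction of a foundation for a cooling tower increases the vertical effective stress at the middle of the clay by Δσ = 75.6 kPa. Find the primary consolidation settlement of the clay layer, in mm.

Final effective stress: σ'_f = σ'_0 + Δσ = 123 + 75.6 = 198.6 kPa.
Normally consolidated clay, so the full stress increment lies on the virgin compression line:
S_c = C_c·H/(1+e₀)·log₁₀(σ'_f/σ'_0) = 0.36×3.5/(1+0.74)×log₁₀(198.6/123)
    = 0.72414 × 0.20807 = 0.1507 m

S_c ≈ 151 mm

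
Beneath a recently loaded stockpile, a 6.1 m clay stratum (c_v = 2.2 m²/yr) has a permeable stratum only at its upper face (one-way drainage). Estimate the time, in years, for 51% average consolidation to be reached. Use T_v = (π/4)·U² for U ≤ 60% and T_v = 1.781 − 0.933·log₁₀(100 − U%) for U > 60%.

t ≈ 3.46 years

Drainage path length: H_d = H = 6.1 m (single drainage).
U ≤ 60%: T_v = (π/4)·U² = (π/4)×0.51² = 0.20428.
t = T_v·H_d²/c_v = 0.20428×6.1²/2.2 = 3.455 years.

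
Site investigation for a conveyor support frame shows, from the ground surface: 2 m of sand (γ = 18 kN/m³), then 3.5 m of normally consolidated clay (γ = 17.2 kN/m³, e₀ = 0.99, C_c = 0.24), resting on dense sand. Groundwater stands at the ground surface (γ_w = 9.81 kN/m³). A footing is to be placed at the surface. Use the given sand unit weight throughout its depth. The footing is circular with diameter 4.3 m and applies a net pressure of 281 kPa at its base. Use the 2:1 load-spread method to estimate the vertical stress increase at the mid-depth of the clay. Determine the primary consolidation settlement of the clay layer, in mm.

Mid-depth of clay below the ground surface: z = 2 + 3.5/2 = 3.75 m.
Total vertical stress at mid-clay: σ_v = 18×2 + 17.2×1.75 = 66.1 kPa.
Pore pressure: u = 9.81×(3.75 − 0) = 36.788 kPa.
Initial effective stress: σ'_0 = σ_v − u = 66.1 − 36.788 = 29.312 kPa.
Stress increase at mid-clay by the 2:1 spreading method:
Δσ ≈ qD²/(D+z)² = 281×4.3²/(4.3+3.75)² = 80.177 kPa
Final effective stress: σ'_f = σ'_0 + Δσ = 29.312 + 80.177 = 109.49 kPa.
Normally consolidated clay, so the full stress increment lies on the virgin compression line:
S_c = C_c·H/(1+e₀)·log₁₀(σ'_f/σ'_0) = 0.24×3.5/(1+0.99)×log₁₀(109.49/29.312)
    = 0.42211 × 0.57233 = 0.2416 m

S_c ≈ 242 mm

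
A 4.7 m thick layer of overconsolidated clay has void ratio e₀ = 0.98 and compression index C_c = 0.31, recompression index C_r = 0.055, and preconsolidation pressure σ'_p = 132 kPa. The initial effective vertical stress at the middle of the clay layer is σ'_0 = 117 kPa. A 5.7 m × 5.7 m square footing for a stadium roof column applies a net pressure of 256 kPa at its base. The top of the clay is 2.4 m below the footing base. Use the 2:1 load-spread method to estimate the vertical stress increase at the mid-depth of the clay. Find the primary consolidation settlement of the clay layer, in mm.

S_c ≈ 129 mm

Mid-depth of clay below the footing base: z = 2.4 + 4.7/2 = 4.75 m.
Stress increase at mid-clay by the 2:1 spreading method:
Δσ = qBL/((B+z)(L+z)) = 256×5.7×5.7/((5.7+4.75)(5.7+4.75)) = 76.165 kPa
Final effective stress: σ'_f = 117 + 76.165 = 193.17 kPa.
σ'_f = 193.17 > σ'_p = 132 kPa, so the stress path crosses the preconsolidation pressure — recompression up to σ'_p, then virgin compression beyond:
S_c = H/(1+e₀)·[C_r·log₁₀(σ'_p/σ'_0) + C_c·log₁₀(σ'_f/σ'_p)]
    = 4.7/1.98 × [0.055×log₁₀(132/117) + 0.31×log₁₀(193.17/132)]
    = 2.3737 × [0.0028813 + 0.051263] = 0.1285 m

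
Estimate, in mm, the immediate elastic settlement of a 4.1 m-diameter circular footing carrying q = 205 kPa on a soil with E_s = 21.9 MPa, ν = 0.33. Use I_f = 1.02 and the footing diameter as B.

Immediate (elastic) settlement: S_e = q·B·(1−ν²)/E_s · I_f.
E_s = 21.9 MPa = 21900 kPa.
S_e = 205 × 4.1 × (1 − 0.33²) / 21900 × 1.02
    = 205 × 4.1 × 0.8911 / 21900 × 1.02
    = 0.03488 m = 34.88 mm

S_e ≈ 34.9 mm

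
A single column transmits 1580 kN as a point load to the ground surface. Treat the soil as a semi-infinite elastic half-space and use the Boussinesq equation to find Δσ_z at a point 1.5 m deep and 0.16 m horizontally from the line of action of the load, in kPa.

Boussinesq vertical stress below a point load on an elastic half-space:
Δσ_z = 3P/(2πz²) · [1 + (r/z)²]^(−5/2)
r/z = 0.16/1.5 = 0.10667; [1+(r/z)²]^(−5/2) = 0.97211.
Δσ_z = 3×1580/(2π×1.5²) × 0.97211 = 335.29 × 0.97211 = 325.9 kPa

Δσ_z ≈ 326 kPa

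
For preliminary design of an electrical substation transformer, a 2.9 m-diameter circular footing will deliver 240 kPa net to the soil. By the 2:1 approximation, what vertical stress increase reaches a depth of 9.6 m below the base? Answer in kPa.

By the 2:1 method the load spreads at 1 horizontal : 2 vertical, so at depth z the loaded area has grown by z in each plan dimension:
Δσ ≈ qD²/(D+z)² = 240×2.9²/(2.9+9.6)² = 12.918 kPa

Δσ_z ≈ 12.9 kPa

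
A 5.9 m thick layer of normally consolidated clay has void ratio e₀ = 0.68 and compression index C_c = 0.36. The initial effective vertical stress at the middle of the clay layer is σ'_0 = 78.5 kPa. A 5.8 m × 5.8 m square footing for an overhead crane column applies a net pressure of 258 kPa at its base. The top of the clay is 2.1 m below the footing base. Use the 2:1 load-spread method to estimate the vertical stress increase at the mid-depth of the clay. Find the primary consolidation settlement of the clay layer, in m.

Mid-depth of clay below the footing base: z = 2.1 + 5.9/2 = 5.05 m.
Stress increase at mid-clay by the 2:1 spreading method:
Δσ = qBL/((B+z)(L+z)) = 258×5.8×5.8/((5.8+5.05)(5.8+5.05)) = 73.725 kPa
Final effective stress: σ'_f = σ'_0 + Δσ = 78.5 + 73.725 = 152.22 kPa.
Normally consolidated clay, so the full stress increment lies on the virgin compression line:
S_c = C_c·H/(1+e₀)·log₁₀(σ'_f/σ'_0) = 0.36×5.9/(1+0.68)×log₁₀(152.22/78.5)
    = 1.2643 × 0.2876 = 0.3636 m

S_c ≈ 0.364 m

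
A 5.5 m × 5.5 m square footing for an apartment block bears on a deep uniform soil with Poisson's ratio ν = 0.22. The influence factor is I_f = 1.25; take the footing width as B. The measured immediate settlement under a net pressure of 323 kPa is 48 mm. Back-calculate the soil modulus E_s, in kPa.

S_e = q·B·(1−ν²)/E_s · I_f  ⇒  E_s = q·B·(1−ν²)·I_f / S_e.
E_s = 323 × 5.5 × 0.9516 × 1.25 / 0.048 = 44020 kPa

E_s ≈ 44000 kPa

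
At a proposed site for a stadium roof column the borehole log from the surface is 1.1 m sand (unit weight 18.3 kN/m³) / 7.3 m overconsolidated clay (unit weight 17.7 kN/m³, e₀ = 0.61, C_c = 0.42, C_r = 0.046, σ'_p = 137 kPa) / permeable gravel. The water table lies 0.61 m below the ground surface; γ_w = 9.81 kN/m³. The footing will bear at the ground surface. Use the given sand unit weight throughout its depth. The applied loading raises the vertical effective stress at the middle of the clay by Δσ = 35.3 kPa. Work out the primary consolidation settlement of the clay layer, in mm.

S_c ≈ 53.2 mm

Mid-depth of clay below the ground surface: z = 1.1 + 7.3/2 = 4.75 m.
Total vertical stress at mid-clay: σ_v = 18.3×1.1 + 17.7×3.65 = 84.735 kPa.
Pore pressure: u = 9.81×(4.75 − 0.61) = 40.613 kPa.
Initial effective stress: σ'_0 = σ_v − u = 84.735 − 40.613 = 44.122 kPa.
Final effective stress: σ'_f = 44.122 + 35.3 = 79.422 kPa.
σ'_f = 79.422 ≤ σ'_p = 137 kPa, so the clay remains overconsolidated and only the recompression index applies:
S_c = C_r·H/(1+e₀)·log₁₀(σ'_f/σ'_0) = 0.046×7.3/1.61×log₁₀(79.422/44.122)
    = 0.20857 × 0.25529 = 0.05325 m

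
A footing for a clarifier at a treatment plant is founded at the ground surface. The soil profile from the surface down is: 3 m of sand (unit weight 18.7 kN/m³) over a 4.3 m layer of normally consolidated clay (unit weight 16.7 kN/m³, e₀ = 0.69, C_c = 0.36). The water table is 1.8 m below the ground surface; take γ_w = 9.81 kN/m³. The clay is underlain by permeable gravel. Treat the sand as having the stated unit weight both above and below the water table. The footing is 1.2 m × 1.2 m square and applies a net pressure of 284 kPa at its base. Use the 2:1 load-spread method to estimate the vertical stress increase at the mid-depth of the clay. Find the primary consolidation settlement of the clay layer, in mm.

Mid-depth of clay below the ground surface: z = 3 + 4.3/2 = 5.15 m.
Total vertical stress at mid-clay: σ_v = 18.7×3 + 16.7×2.15 = 92.005 kPa.
Pore pressure: u = 9.81×(5.15 − 1.8) = 32.864 kPa.
Initial effective stress: σ'_0 = σ_v − u = 92.005 − 32.864 = 59.141 kPa.
Stress increase at mid-clay by the 2:1 spreading method:
Δσ = qBL/((B+z)(L+z)) = 284×1.2×1.2/((1.2+5.15)(1.2+5.15)) = 10.142 kPa
Final effective stress: σ'_f = σ'_0 + Δσ = 59.141 + 10.142 = 69.283 kPa.
Normally consolidated clay, so the full stress increment lies on the virgin compression line:
S_c = C_c·H/(1+e₀)·log₁₀(σ'_f/σ'_0) = 0.36×4.3/(1+0.69)×log₁₀(69.283/59.141)
    = 0.91598 × 0.068738 = 0.06296 m

S_c ≈ 63 mm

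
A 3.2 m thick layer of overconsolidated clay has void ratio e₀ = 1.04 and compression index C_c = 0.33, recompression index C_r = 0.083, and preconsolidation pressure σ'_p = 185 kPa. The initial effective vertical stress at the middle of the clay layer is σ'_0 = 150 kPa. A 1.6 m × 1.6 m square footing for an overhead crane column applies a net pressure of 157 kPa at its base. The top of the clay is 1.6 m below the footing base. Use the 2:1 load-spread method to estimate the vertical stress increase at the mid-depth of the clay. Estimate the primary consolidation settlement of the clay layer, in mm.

S_c ≈ 6.22 mm

Mid-depth of clay below the footing base: z = 1.6 + 3.2/2 = 3.2 m.
Stress increase at mid-clay by the 2:1 spreading method:
Δσ = qBL/((B+z)(L+z)) = 157×1.6×1.6/((1.6+3.2)(1.6+3.2)) = 17.444 kPa
Final effective stress: σ'_f = 150 + 17.444 = 167.44 kPa.
σ'_f = 167.44 ≤ σ'_p = 185 kPa, so the clay remains overconsolidated and only the recompression index applies:
S_c = C_r·H/(1+e₀)·log₁₀(σ'_f/σ'_0) = 0.083×3.2/2.04×log₁₀(167.44/150)
    = 0.13019 × 0.047768 = 0.006219 m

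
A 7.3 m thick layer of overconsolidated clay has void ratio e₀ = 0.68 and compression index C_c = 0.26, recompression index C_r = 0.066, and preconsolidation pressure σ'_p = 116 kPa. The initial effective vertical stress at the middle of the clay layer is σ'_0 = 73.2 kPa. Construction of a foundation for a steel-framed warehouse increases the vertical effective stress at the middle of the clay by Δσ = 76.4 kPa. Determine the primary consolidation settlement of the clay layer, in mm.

S_c ≈ 182 mm

Final effective stress: σ'_f = 73.2 + 76.4 = 149.6 kPa.
σ'_f = 149.6 > σ'_p = 116 kPa, so the stress path crosses the preconsolidation pressure — recompression up to σ'_p, then virgin compression beyond:
S_c = H/(1+e₀)·[C_r·log₁₀(σ'_p/σ'_0) + C_c·log₁₀(σ'_f/σ'_p)]
    = 7.3/1.68 × [0.066×log₁₀(116/73.2) + 0.26×log₁₀(149.6/116)]
    = 4.3452 × [0.013196 + 0.028723] = 0.1821 m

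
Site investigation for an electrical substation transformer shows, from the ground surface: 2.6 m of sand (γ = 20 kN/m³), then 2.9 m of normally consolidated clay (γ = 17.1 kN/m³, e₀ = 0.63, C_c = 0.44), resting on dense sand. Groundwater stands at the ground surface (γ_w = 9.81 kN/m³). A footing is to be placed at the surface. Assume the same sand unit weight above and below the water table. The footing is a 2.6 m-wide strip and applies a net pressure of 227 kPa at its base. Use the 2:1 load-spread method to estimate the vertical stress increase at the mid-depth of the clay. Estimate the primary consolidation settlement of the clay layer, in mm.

Mid-depth of clay below the ground surface: z = 2.6 + 2.9/2 = 4.05 m.
Total vertical stress at mid-clay: σ_v = 20×2.6 + 17.1×1.45 = 76.795 kPa.
Pore pressure: u = 9.81×(4.05 − 0) = 39.73 kPa.
Initial effective stress: σ'_0 = σ_v − u = 76.795 − 39.73 = 37.065 kPa.
Stress increase at mid-clay by the 2:1 spreading method:
Δσ = qB/(B+z) = 227×2.6/(2.6+4.05) = 88.752 kPa
Final effective stress: σ'_f = σ'_0 + Δσ = 37.065 + 88.752 = 125.82 kPa.
Normally consolidated clay, so the full stress increment lies on the virgin compression line:
S_c = C_c·H/(1+e₀)·log₁₀(σ'_f/σ'_0) = 0.44×2.9/(1+0.63)×log₁₀(125.82/37.065)
    = 0.78282 × 0.53079 = 0.4155 m

S_c ≈ 416 mm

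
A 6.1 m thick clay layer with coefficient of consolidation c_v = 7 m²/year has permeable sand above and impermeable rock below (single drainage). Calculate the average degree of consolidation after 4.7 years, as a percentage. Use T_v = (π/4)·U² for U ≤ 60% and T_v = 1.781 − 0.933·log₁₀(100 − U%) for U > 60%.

U ≈ 90.9 %

Drainage path length: H_d = H = 6.1 m (single drainage).
T_v = c_v·t/H_d² = 7×4.7/6.1² = 0.88417.
T_v = 0.88417 corresponds to the U > 60% branch:
U = 1 − 10^((1.781 − T_v)/0.933)/100 = 0.9085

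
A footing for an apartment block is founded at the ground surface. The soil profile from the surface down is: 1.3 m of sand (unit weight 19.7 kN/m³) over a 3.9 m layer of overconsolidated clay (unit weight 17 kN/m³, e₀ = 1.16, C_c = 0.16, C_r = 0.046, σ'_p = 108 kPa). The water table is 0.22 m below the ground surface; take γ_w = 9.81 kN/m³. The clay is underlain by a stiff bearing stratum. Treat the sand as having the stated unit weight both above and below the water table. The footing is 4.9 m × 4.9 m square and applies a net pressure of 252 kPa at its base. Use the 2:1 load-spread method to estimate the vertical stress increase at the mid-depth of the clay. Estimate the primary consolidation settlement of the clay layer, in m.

S_c ≈ 0.0607 m

Mid-depth of clay below the ground surface: z = 1.3 + 3.9/2 = 3.25 m.
Total vertical stress at mid-clay: σ_v = 19.7×1.3 + 17×1.95 = 58.76 kPa.
Pore pressure: u = 9.81×(3.25 − 0.22) = 29.724 kPa.
Initial effective stress: σ'_0 = σ_v − u = 58.76 − 29.724 = 29.036 kPa.
Stress increase at mid-clay by the 2:1 spreading method:
Δσ = qBL/((B+z)(L+z)) = 252×4.9×4.9/((4.9+3.25)(4.9+3.25)) = 91.091 kPa
Final effective stress: σ'_f = 29.036 + 91.091 = 120.13 kPa.
σ'_f = 120.13 > σ'_p = 108 kPa, so the stress path crosses the preconsolidation pressure — recompression up to σ'_p, then virgin compression beyond:
S_c = H/(1+e₀)·[C_r·log₁₀(σ'_p/σ'_0) + C_c·log₁₀(σ'_f/σ'_p)]
    = 3.9/2.16 × [0.046×log₁₀(108/29.036) + 0.16×log₁₀(120.13/108)]
    = 1.8056 × [0.026242 + 0.0073964] = 0.06074 m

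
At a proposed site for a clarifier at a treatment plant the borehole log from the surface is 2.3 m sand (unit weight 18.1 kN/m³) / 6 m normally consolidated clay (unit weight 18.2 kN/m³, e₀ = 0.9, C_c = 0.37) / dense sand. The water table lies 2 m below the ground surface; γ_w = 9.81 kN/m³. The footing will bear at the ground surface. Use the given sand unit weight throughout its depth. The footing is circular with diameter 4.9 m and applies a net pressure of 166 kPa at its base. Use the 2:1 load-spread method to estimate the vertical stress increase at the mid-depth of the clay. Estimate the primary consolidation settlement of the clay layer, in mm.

S_c ≈ 238 mm

Mid-depth of clay below the ground surface: z = 2.3 + 6/2 = 5.3 m.
Total vertical stress at mid-clay: σ_v = 18.1×2.3 + 18.2×3 = 96.23 kPa.
Pore pressure: u = 9.81×(5.3 − 2) = 32.373 kPa.
Initial effective stress: σ'_0 = σ_v − u = 96.23 − 32.373 = 63.857 kPa.
Stress increase at mid-clay by the 2:1 spreading method:
Δσ ≈ qD²/(D+z)² = 166×4.9²/(4.9+5.3)² = 38.309 kPa
Final effective stress: σ'_f = σ'_0 + Δσ = 63.857 + 38.309 = 102.17 kPa.
Normally consolidated clay, so the full stress increment lies on the virgin compression line:
S_c = C_c·H/(1+e₀)·log₁₀(σ'_f/σ'_0) = 0.37×6/(1+0.9)×log₁₀(102.17/63.857)
    = 1.1684 × 0.20411 = 0.2385 m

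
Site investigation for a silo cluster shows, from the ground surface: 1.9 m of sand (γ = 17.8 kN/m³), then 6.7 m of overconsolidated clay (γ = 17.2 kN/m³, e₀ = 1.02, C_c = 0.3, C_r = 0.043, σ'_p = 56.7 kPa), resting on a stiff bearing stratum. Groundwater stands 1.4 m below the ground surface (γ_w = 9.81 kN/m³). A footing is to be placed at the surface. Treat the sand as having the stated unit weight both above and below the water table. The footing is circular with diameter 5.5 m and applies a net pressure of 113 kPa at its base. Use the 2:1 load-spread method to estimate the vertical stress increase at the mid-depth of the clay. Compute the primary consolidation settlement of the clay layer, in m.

Mid-depth of clay below the ground surface: z = 1.9 + 6.7/2 = 5.25 m.
Total vertical stress at mid-clay: σ_v = 17.8×1.9 + 17.2×3.35 = 91.44 kPa.
Pore pressure: u = 9.81×(5.25 − 1.4) = 37.769 kPa.
Initial effective stress: σ'_0 = σ_v − u = 91.44 − 37.769 = 53.671 kPa.
Stress increase at mid-clay by the 2:1 spreading method:
Δσ ≈ qD²/(D+z)² = 113×5.5²/(5.5+5.25)² = 29.579 kPa
Final effective stress: σ'_f = 53.671 + 29.579 = 83.25 kPa.
σ'_f = 83.25 > σ'_p = 56.7 kPa, so the stress path crosses the preconsolidation pressure — recompression up to σ'_p, then virgin compression beyond:
S_c = H/(1+e₀)·[C_r·log₁₀(σ'_p/σ'_0) + C_c·log₁₀(σ'_f/σ'_p)]
    = 6.7/2.02 × [0.043×log₁₀(56.7/53.671) + 0.3×log₁₀(83.25/56.7)]
    = 3.3168 × [0.0010253 + 0.05004] = 0.1694 m

S_c ≈ 0.169 m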